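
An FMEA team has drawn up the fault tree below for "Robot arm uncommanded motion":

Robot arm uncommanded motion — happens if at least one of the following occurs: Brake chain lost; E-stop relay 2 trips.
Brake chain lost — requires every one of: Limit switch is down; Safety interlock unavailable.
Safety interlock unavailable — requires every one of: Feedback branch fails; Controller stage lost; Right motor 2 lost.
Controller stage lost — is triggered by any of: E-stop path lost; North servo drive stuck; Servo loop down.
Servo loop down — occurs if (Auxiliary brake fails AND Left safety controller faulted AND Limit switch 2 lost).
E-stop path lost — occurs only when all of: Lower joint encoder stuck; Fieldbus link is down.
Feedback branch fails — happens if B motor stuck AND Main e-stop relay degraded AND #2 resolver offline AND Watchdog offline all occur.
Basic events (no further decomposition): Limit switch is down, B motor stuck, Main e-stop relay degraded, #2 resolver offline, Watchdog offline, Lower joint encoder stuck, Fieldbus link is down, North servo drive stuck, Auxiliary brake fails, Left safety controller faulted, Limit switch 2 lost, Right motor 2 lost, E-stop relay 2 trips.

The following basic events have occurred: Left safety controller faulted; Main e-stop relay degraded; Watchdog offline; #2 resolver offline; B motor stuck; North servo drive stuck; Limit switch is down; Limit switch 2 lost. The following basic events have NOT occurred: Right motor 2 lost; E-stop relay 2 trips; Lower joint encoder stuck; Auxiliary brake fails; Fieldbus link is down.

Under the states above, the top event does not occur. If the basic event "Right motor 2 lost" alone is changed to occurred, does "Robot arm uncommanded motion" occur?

Yes

Counterfactual: set "Right motor 2 lost" to occurred.
Feedback branch fails [AND]: B motor stuck=occurs, Main e-stop relay degraded=occurs, #2 resolver offline=occurs, Watchdog offline=occurs → all inputs occur → occurs.
E-stop path lost [AND]: Lower joint encoder stuck=not, Fieldbus link is down=not → not all inputs occur → does not occur.
Servo loop down [AND]: Auxiliary brake fails=not, Left safety controller faulted=occurs, Limit switch 2 lost=occurs → not all inputs occur → does not occur.
Controller stage lost [OR]: E-stop path lost=not, North servo drive stuck=occurs, Servo loop down=not → at least one input occurs → occurs.
Safety interlock unavailable [AND]: Feedback branch fails=occurs, Controller stage lost=occurs, Right motor 2 lost=occurs → all inputs occur → occurs.
Brake chain lost [AND]: Limit switch is down=occurs, Safety interlock unavailable=occurs → all inputs occur → occurs.
Robot arm uncommanded motion [OR]: Brake chain lost=occurs, E-stop relay 2 trips=not → at least one input occurs → occurs.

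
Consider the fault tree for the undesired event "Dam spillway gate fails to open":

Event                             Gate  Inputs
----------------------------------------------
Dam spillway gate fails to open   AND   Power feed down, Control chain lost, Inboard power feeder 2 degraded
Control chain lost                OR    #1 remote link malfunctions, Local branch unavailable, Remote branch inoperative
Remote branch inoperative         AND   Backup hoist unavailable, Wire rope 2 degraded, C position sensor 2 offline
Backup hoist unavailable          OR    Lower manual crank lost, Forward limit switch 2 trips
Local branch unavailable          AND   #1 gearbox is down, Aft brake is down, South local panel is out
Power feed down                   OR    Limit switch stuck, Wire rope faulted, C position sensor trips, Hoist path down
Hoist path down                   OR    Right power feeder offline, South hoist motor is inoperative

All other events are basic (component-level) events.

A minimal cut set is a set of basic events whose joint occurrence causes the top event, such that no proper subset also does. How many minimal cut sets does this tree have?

Hoist path down [OR]: union of children's cut sets → 2 cut set(s).
Power feed down [OR]: union of children's cut sets → 5 cut set(s).
Local branch unavailable [AND]: one cut set from each child combined → 1 × 1 × 1 = 1 cut set(s).
Backup hoist unavailable [OR]: union of children's cut sets → 2 cut set(s).
Remote branch inoperative [AND]: one cut set from each child combined → 2 × 1 × 1 = 2 cut set(s).
Control chain lost [OR]: union of children's cut sets → 4 cut set(s).
Dam spillway gate fails to open [AND]: one cut set from each child combined → 5 × 4 × 1 = 20 cut set(s).

20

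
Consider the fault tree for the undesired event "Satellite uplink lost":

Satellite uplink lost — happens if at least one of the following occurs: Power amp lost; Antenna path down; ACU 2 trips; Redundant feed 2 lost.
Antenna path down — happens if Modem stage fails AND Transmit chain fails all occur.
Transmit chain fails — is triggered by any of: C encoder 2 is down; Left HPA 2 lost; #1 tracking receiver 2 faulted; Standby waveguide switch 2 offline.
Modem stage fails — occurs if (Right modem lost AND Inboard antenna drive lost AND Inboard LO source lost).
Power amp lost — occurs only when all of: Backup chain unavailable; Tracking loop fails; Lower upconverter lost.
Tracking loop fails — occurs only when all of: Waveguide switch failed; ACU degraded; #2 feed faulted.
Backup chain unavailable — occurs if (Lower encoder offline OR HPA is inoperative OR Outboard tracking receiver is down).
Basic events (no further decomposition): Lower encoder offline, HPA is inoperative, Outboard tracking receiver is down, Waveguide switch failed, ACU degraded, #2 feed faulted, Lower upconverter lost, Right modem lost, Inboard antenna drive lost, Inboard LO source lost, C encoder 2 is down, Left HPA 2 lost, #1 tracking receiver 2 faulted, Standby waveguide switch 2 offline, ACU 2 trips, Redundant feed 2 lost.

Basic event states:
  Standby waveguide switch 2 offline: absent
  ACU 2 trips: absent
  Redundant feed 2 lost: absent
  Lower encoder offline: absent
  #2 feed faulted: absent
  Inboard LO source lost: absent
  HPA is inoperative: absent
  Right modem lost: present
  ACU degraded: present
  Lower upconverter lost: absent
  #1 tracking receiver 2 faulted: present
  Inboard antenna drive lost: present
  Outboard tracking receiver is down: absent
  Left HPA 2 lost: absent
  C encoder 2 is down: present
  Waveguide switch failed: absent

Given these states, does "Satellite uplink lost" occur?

Backup chain unavailable [OR]: Lower encoder offline=not, HPA is inoperative=not, Outboard tracking receiver is down=not → no input occurs → does not occur.
Tracking loop fails [AND]: Waveguide switch failed=not, ACU degraded=occurs, #2 feed faulted=not → not all inputs occur → does not occur.
Power amp lost [AND]: Backup chain unavailable=not, Tracking loop fails=not, Lower upconverter lost=not → not all inputs occur → does not occur.
Modem stage fails [AND]: Right modem lost=occurs, Inboard antenna drive lost=occurs, Inboard LO source lost=not → not all inputs occur → does not occur.
Transmit chain fails [OR]: C encoder 2 is down=occurs, Left HPA 2 lost=not, #1 tracking receiver 2 faulted=occurs, Standby waveguide switch 2 offline=not → at least one input occurs → occurs.
Antenna path down [AND]: Modem stage fails=not, Transmit chain fails=occurs → not all inputs occur → does not occur.
Satellite uplink lost [OR]: Power amp lost=not, Antenna path down=not, ACU 2 trips=not, Redundant feed 2 lost=not → no input occurs → does not occur.

No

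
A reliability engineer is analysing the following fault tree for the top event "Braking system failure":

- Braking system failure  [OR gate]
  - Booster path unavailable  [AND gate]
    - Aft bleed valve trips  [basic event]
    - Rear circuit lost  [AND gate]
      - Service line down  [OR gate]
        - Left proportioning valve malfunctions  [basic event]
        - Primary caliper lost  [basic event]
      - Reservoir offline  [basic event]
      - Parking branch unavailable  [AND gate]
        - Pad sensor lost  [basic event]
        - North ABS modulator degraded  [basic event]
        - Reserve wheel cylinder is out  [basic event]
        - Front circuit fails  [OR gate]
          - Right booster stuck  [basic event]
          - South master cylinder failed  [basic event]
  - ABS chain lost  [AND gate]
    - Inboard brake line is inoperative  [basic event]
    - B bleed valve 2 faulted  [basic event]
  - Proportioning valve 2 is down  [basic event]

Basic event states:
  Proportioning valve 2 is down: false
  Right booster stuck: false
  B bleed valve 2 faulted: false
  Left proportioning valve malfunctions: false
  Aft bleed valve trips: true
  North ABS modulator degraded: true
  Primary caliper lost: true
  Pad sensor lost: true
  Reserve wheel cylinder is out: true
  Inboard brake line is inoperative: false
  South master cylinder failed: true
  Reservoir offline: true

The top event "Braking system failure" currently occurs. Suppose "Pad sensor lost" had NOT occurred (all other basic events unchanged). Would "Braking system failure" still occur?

Counterfactual: set "Pad sensor lost" to not occurred.
Service line down [OR]: Left proportioning valve malfunctions=not, Primary caliper lost=occurs → at least one input occurs → occurs.
Front circuit fails [OR]: Right booster stuck=not, South master cylinder failed=occurs → at least one input occurs → occurs.
Parking branch unavailable [AND]: Pad sensor lost=not, North ABS modulator degraded=occurs, Reserve wheel cylinder is out=occurs, Front circuit fails=occurs → not all inputs occur → does not occur.
Rear circuit lost [AND]: Service line down=occurs, Reservoir offline=occurs, Parking branch unavailable=not → not all inputs occur → does not occur.
Booster path unavailable [AND]: Aft bleed valve trips=occurs, Rear circuit lost=not → not all inputs occur → does not occur.
ABS chain lost [AND]: Inboard brake line is inoperative=not, B bleed valve 2 faulted=not → not all inputs occur → does not occur.
Braking system failure [OR]: Booster path unavailable=not, ABS chain lost=not, Proportioning valve 2 is down=not → no input occurs → does not occur.

No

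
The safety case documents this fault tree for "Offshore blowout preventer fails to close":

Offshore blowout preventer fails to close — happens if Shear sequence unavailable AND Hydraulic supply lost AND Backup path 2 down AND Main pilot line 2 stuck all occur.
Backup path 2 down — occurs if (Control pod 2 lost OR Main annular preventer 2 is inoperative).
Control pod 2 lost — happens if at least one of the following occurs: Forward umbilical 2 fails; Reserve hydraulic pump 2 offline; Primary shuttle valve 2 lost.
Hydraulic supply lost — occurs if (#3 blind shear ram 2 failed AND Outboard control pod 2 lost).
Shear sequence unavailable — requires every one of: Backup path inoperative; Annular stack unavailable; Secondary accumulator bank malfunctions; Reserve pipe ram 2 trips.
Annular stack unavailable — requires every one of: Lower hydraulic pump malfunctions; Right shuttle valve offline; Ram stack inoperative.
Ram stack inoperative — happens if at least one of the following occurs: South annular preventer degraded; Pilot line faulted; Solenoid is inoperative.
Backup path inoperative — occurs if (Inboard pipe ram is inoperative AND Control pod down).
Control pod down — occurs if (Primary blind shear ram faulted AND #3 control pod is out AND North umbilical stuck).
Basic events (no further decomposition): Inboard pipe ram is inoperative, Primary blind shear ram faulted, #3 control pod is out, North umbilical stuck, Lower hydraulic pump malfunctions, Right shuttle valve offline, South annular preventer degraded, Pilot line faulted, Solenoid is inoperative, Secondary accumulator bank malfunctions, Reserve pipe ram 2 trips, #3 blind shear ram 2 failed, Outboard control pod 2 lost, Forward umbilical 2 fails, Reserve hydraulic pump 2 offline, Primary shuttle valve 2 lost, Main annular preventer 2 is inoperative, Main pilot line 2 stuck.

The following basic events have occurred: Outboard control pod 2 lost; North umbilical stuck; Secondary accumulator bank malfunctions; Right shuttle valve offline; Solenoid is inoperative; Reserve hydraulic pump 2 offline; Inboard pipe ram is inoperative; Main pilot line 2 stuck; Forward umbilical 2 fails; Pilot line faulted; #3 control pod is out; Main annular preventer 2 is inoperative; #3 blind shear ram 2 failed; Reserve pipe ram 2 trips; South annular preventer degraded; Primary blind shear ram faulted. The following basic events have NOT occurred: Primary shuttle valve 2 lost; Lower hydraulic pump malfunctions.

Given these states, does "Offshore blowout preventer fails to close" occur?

No

Control pod down [AND]: Primary blind shear ram faulted=occurs, #3 control pod is out=occurs, North umbilical stuck=occurs → all inputs occur → occurs.
Backup path inoperative [AND]: Inboard pipe ram is inoperative=occurs, Control pod down=occurs → all inputs occur → occurs.
Ram stack inoperative [OR]: South annular preventer degraded=occurs, Pilot line faulted=occurs, Solenoid is inoperative=occurs → at least one input occurs → occurs.
Annular stack unavailable [AND]: Lower hydraulic pump malfunctions=not, Right shuttle valve offline=occurs, Ram stack inoperative=occurs → not all inputs occur → does not occur.
Shear sequence unavailable [AND]: Backup path inoperative=occurs, Annular stack unavailable=not, Secondary accumulator bank malfunctions=occurs, Reserve pipe ram 2 trips=occurs → not all inputs occur → does not occur.
Hydraulic supply lost [AND]: #3 blind shear ram 2 failed=occurs, Outboard control pod 2 lost=occurs → all inputs occur → occurs.
Control pod 2 lost [OR]: Forward umbilical 2 fails=occurs, Reserve hydraulic pump 2 offline=occurs, Primary shuttle valve 2 lost=not → at least one input occurs → occurs.
Backup path 2 down [OR]: Control pod 2 lost=occurs, Main annular preventer 2 is inoperative=occurs → at least one input occurs → occurs.
Offshore blowout preventer fails to close [AND]: Shear sequence unavailable=not, Hydraulic supply lost=occurs, Backup path 2 down=occurs, Main pilot line 2 stuck=occurs → not all inputs occur → does not occur.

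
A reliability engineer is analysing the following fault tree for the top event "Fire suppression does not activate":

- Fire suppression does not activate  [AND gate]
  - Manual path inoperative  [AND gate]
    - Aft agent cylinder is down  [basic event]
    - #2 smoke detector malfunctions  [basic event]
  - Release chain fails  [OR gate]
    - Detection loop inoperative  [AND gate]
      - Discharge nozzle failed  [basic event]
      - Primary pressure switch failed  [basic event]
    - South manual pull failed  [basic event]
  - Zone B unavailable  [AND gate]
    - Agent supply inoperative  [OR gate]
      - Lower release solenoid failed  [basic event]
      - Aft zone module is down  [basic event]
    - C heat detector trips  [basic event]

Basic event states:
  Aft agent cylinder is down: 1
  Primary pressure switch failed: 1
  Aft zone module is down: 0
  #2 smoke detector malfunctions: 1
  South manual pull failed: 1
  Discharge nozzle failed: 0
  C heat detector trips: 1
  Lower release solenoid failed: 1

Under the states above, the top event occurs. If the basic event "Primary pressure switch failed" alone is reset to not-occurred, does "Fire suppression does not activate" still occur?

Counterfactual: set "Primary pressure switch failed" to not occurred.
Manual path inoperative [AND]: Aft agent cylinder is down=occurs, #2 smoke detector malfunctions=occurs → all inputs occur → occurs.
Detection loop inoperative [AND]: Discharge nozzle failed=not, Primary pressure switch failed=not → not all inputs occur → does not occur.
Release chain fails [OR]: Detection loop inoperative=not, South manual pull failed=occurs → at least one input occurs → occurs.
Agent supply inoperative [OR]: Lower release solenoid failed=occurs, Aft zone module is down=not → at least one input occurs → occurs.
Zone B unavailable [AND]: Agent supply inoperative=occurs, C heat detector trips=occurs → all inputs occur → occurs.
Fire suppression does not activate [AND]: Manual path inoperative=occurs, Release chain fails=occurs, Zone B unavailable=occurs → all inputs occur → occurs.

Yes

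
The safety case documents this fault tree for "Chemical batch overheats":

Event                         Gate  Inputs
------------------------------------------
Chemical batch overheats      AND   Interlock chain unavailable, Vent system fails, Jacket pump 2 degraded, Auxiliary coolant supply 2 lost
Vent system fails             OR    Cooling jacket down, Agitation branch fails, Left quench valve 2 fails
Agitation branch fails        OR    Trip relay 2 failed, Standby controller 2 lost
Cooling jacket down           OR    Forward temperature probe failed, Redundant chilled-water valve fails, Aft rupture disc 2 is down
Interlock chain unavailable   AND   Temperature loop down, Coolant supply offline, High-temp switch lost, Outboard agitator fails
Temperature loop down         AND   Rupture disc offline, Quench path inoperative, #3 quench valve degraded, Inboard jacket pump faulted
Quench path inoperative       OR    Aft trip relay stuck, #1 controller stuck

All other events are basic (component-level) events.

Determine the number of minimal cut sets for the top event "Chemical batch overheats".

Quench path inoperative [OR]: union of children's cut sets → 2 cut set(s).
Temperature loop down [AND]: one cut set from each child combined → 1 × 2 × 1 × 1 = 2 cut set(s).
Interlock chain unavailable [AND]: one cut set from each child combined → 2 × 1 × 1 × 1 = 2 cut set(s).
Cooling jacket down [OR]: union of children's cut sets → 3 cut set(s).
Agitation branch fails [OR]: union of children's cut sets → 2 cut set(s).
Vent system fails [OR]: union of children's cut sets → 6 cut set(s).
Chemical batch overheats [AND]: one cut set from each child combined → 2 × 6 × 1 × 1 = 12 cut set(s).

12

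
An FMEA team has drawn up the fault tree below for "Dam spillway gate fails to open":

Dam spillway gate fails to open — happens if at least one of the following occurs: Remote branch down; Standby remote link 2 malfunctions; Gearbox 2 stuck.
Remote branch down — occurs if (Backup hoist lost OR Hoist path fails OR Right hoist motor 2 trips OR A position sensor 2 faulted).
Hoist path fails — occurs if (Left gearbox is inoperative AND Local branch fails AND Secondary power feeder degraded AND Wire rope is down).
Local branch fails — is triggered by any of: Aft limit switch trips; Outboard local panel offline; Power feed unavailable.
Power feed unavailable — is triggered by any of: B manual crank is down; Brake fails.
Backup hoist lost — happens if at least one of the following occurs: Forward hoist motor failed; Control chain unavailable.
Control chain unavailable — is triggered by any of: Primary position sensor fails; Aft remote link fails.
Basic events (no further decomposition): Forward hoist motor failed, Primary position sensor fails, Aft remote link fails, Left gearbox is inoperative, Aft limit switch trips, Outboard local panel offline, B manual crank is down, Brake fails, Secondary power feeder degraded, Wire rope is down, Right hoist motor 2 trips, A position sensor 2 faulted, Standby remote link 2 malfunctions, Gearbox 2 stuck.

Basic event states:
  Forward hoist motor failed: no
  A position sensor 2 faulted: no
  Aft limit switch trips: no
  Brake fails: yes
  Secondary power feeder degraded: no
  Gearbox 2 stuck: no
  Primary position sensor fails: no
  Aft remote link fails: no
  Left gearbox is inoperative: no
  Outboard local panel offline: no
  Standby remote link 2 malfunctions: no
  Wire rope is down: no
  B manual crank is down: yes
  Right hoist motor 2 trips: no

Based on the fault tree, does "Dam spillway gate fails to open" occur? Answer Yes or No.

Control chain unavailable [OR]: Primary position sensor fails=not, Aft remote link fails=not → no input occurs → does not occur.
Backup hoist lost [OR]: Forward hoist motor failed=not, Control chain unavailable=not → no input occurs → does not occur.
Power feed unavailable [OR]: B manual crank is down=occurs, Brake fails=occurs → at least one input occurs → occurs.
Local branch fails [OR]: Aft limit switch trips=not, Outboard local panel offline=not, Power feed unavailable=occurs → at least one input occurs → occurs.
Hoist path fails [AND]: Left gearbox is inoperative=not, Local branch fails=occurs, Secondary power feeder degraded=not, Wire rope is down=not → not all inputs occur → does not occur.
Remote branch down [OR]: Backup hoist lost=not, Hoist path fails=not, Right hoist motor 2 trips=not, A position sensor 2 faulted=not → no input occurs → does not occur.
Dam spillway gate fails to open [OR]: Remote branch down=not, Standby remote link 2 malfunctions=not, Gearbox 2 stuck=not → no input occurs → does not occur.

No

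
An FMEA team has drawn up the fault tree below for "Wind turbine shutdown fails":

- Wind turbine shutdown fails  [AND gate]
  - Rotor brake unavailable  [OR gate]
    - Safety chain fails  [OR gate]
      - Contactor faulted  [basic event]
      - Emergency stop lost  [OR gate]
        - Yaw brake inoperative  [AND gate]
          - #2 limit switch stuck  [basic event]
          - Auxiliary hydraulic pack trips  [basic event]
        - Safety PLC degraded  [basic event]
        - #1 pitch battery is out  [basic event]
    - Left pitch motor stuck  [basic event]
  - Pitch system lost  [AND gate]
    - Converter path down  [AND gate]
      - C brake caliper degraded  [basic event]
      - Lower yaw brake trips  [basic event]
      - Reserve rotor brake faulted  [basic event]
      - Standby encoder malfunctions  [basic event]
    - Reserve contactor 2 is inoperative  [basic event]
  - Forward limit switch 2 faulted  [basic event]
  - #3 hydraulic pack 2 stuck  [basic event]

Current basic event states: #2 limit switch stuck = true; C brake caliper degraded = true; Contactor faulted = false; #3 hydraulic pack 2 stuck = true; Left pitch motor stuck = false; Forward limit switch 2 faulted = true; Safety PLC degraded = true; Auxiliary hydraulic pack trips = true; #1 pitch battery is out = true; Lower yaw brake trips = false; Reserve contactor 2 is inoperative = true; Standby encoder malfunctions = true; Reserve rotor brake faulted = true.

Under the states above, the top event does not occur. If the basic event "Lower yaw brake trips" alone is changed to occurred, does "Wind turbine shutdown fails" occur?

Yes

Counterfactual: set "Lower yaw brake trips" to occurred.
Yaw brake inoperative [AND]: #2 limit switch stuck=occurs, Auxiliary hydraulic pack trips=occurs → all inputs occur → occurs.
Emergency stop lost [OR]: Yaw brake inoperative=occurs, Safety PLC degraded=occurs, #1 pitch battery is out=occurs → at least one input occurs → occurs.
Safety chain fails [OR]: Contactor faulted=not, Emergency stop lost=occurs → at least one input occurs → occurs.
Rotor brake unavailable [OR]: Safety chain fails=occurs, Left pitch motor stuck=not → at least one input occurs → occurs.
Converter path down [AND]: C brake caliper degraded=occurs, Lower yaw brake trips=occurs, Reserve rotor brake faulted=occurs, Standby encoder malfunctions=occurs → all inputs occur → occurs.
Pitch system lost [AND]: Converter path down=occurs, Reserve contactor 2 is inoperative=occurs → all inputs occur → occurs.
Wind turbine shutdown fails [AND]: Rotor brake unavailable=occurs, Pitch system lost=occurs, Forward limit switch 2 faulted=occurs, #3 hydraulic pack 2 stuck=occurs → all inputs occur → occurs.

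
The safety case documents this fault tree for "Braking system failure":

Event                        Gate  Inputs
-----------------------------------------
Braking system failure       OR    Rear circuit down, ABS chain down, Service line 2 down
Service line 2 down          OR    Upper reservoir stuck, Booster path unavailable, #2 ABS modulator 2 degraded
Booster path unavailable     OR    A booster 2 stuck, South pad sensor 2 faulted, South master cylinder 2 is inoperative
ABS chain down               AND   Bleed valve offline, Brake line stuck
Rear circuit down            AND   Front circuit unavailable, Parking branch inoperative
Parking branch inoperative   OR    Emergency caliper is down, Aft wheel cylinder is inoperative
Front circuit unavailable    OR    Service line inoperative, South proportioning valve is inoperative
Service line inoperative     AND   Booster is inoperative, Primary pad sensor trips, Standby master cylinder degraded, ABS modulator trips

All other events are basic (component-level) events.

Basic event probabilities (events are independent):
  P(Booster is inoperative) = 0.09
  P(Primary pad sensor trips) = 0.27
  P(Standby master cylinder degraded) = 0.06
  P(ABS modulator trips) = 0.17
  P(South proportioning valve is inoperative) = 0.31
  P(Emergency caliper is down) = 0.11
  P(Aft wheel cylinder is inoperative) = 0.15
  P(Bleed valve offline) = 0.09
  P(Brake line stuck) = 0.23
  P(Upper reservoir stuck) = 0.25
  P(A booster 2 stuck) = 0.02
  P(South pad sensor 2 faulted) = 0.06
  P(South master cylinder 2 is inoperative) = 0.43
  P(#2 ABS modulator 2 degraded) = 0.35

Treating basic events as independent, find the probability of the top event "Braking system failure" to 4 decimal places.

0.7683

P(Service line inoperative) [AND] = 0.09 × 0.27 × 0.06 × 0.17 = 0.000248
P(Front circuit unavailable) [OR] = 1 − (1−0.000248) × (1−0.31) = 0.310171
P(Parking branch inoperative) [OR] = 1 − (1−0.11) × (1−0.15) = 0.243500
P(Rear circuit down) [AND] = 0.310171 × 0.243500 = 0.075527
P(ABS chain down) [AND] = 0.09 × 0.23 = 0.020700
P(Booster path unavailable) [OR] = 1 − (1−0.02) × (1−0.06) × (1−0.43) = 0.474916
P(Service line 2 down) [OR] = 1 − (1−0.25) × (1−0.474916) × (1−0.35) = 0.744022
P(Braking system failure) [OR] = 1 − (1−0.075527) × (1−0.020700) × (1−0.744022) = 0.768254
Rounded to 4 decimal places: P(Braking system failure) ≈ 0.7683.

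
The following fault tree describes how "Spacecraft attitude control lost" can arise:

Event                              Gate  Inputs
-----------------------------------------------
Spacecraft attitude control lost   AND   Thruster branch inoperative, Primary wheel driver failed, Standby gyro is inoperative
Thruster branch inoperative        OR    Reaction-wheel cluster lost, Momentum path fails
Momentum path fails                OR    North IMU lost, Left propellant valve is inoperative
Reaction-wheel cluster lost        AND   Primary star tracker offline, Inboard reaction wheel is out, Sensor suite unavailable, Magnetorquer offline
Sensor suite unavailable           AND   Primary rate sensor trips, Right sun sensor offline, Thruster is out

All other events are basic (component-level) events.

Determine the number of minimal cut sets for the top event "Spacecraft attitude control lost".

Sensor suite unavailable [AND]: one cut set from each child combined → 1 × 1 × 1 = 1 cut set(s).
Reaction-wheel cluster lost [AND]: one cut set from each child combined → 1 × 1 × 1 × 1 = 1 cut set(s).
Momentum path fails [OR]: union of children's cut sets → 2 cut set(s).
Thruster branch inoperative [OR]: union of children's cut sets → 3 cut set(s).
Spacecraft attitude control lost [AND]: one cut set from each child combined → 3 × 1 × 1 = 3 cut set(s).
Minimal cut sets: {Inboard reaction wheel is out, Magnetorquer offline, Primary rate sensor trips, Primary star tracker offline, Primary wheel driver failed, Right sun sensor offline, Standby gyro is inoperative, Thruster is out}; {North IMU lost, Primary wheel driver failed, Standby gyro is inoperative}; {Left propellant valve is inoperative, Primary wheel driver failed, Standby gyro is inoperative}.

3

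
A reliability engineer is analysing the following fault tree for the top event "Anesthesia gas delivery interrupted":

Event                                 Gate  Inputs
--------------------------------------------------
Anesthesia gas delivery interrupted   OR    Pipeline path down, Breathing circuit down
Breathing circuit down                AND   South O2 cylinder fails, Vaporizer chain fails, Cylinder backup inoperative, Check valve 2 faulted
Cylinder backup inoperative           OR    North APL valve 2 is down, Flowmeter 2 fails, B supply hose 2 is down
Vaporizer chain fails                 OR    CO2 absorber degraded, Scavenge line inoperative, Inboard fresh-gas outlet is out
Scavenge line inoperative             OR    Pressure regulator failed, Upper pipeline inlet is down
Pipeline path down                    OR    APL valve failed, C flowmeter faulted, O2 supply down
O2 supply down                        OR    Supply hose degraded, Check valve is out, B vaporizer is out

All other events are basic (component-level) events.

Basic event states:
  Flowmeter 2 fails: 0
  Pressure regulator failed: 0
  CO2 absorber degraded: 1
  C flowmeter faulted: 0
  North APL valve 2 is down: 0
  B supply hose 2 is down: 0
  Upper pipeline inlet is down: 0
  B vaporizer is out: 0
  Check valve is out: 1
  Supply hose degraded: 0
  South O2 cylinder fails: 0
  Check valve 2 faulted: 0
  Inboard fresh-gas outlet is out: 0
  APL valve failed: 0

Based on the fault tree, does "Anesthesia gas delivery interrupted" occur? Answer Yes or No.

O2 supply down [OR]: Supply hose degraded=not, Check valve is out=occurs, B vaporizer is out=not → at least one input occurs → occurs.
Pipeline path down [OR]: APL valve failed=not, C flowmeter faulted=not, O2 supply down=occurs → at least one input occurs → occurs.
Scavenge line inoperative [OR]: Pressure regulator failed=not, Upper pipeline inlet is down=not → no input occurs → does not occur.
Vaporizer chain fails [OR]: CO2 absorber degraded=occurs, Scavenge line inoperative=not, Inboard fresh-gas outlet is out=not → at least one input occurs → occurs.
Cylinder backup inoperative [OR]: North APL valve 2 is down=not, Flowmeter 2 fails=not, B supply hose 2 is down=not → no input occurs → does not occur.
Breathing circuit down [AND]: South O2 cylinder fails=not, Vaporizer chain fails=occurs, Cylinder backup inoperative=not, Check valve 2 faulted=not → not all inputs occur → does not occur.
Anesthesia gas delivery interrupted [OR]: Pipeline path down=occurs, Breathing circuit down=not → at least one input occurs → occurs.

Yes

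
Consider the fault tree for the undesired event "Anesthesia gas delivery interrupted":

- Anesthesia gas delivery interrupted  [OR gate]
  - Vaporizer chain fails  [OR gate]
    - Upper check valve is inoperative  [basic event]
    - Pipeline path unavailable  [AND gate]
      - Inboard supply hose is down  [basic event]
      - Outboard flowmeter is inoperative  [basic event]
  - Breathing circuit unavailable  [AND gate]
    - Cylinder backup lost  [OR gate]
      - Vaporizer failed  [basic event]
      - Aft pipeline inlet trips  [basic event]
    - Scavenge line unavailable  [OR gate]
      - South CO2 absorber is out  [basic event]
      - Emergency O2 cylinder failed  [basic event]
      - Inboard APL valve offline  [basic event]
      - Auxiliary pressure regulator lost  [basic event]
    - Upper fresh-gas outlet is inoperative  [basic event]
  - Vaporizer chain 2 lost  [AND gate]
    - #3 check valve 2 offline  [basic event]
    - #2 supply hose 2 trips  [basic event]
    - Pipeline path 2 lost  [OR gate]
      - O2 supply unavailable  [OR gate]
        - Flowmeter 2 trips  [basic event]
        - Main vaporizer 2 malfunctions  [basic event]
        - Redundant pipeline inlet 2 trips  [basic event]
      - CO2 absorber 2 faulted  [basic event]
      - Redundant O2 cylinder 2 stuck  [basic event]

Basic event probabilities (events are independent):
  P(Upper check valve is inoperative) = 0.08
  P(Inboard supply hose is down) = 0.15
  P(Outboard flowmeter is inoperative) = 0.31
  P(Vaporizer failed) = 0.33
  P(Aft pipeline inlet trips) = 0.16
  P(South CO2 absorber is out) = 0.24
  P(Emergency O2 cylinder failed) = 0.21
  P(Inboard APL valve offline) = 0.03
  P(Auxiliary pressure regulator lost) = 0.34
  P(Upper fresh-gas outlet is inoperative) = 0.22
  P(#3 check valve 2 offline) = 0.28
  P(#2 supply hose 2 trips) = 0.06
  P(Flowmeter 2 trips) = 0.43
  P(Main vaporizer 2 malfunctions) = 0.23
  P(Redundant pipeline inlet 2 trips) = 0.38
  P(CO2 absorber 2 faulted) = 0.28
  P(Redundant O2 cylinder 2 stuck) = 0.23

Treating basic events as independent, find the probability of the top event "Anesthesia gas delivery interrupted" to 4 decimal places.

P(Pipeline path unavailable) [AND] = 0.15 × 0.31 = 0.046500
P(Vaporizer chain fails) [OR] = 1 − (1−0.08) × (1−0.046500) = 0.122780
P(Cylinder backup lost) [OR] = 1 − (1−0.33) × (1−0.16) = 0.437200
P(Scavenge line unavailable) [OR] = 1 − (1−0.24) × (1−0.21) × (1−0.03) × (1−0.34) = 0.615624
P(Breathing circuit unavailable) [AND] = 0.437200 × 0.615624 × 0.22 = 0.059213
P(O2 supply unavailable) [OR] = 1 − (1−0.43) × (1−0.23) × (1−0.38) = 0.727882
P(Pipeline path 2 lost) [OR] = 1 − (1−0.727882) × (1−0.28) × (1−0.23) = 0.849138
P(Vaporizer chain 2 lost) [AND] = 0.28 × 0.06 × 0.849138 = 0.014266
P(Anesthesia gas delivery interrupted) [OR] = 1 − (1−0.122780) × (1−0.059213) × (1−0.014266) = 0.186496
Rounded to 4 decimal places: P(Anesthesia gas delivery interrupted) ≈ 0.1865.

0.1865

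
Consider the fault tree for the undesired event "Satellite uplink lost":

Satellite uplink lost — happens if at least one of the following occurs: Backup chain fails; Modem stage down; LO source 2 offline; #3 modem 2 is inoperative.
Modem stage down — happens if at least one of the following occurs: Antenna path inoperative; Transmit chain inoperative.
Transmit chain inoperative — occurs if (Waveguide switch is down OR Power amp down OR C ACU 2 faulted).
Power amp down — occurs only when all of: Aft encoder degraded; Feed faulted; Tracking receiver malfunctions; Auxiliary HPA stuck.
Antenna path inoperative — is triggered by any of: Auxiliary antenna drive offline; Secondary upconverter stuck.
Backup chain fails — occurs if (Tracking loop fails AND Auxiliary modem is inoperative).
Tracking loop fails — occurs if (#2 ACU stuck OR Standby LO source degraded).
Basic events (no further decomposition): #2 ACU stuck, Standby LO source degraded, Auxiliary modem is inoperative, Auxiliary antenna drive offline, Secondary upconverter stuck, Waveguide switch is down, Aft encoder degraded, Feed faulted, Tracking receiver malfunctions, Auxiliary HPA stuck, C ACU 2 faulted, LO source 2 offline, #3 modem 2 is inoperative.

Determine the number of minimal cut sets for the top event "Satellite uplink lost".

9

Tracking loop fails [OR]: union of children's cut sets → 2 cut set(s).
Backup chain fails [AND]: one cut set from each child combined → 2 × 1 = 2 cut set(s).
Antenna path inoperative [OR]: union of children's cut sets → 2 cut set(s).
Power amp down [AND]: one cut set from each child combined → 1 × 1 × 1 × 1 = 1 cut set(s).
Transmit chain inoperative [OR]: union of children's cut sets → 3 cut set(s).
Modem stage down [OR]: union of children's cut sets → 5 cut set(s).
Satellite uplink lost [OR]: union of children's cut sets → 9 cut set(s).
Minimal cut sets: {#2 ACU stuck, Auxiliary modem is inoperative}; {Auxiliary modem is inoperative, Standby LO source degraded}; {Auxiliary antenna drive offline}; {Secondary upconverter stuck}; {Waveguide switch is down}; {Aft encoder degraded, Auxiliary HPA stuck, Feed faulted, Tracking receiver malfunctions}; {C ACU 2 faulted}; {LO source 2 offline}; {#3 modem 2 is inoperative}.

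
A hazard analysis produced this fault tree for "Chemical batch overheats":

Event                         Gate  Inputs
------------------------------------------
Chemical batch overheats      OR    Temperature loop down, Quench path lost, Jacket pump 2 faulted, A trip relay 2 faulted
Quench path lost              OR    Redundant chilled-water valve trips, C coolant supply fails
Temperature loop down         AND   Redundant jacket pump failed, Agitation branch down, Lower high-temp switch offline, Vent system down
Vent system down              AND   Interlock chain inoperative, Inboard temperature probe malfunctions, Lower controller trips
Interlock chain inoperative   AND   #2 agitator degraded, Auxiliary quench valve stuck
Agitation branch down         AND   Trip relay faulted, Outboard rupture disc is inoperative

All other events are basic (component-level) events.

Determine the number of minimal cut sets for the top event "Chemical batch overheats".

Agitation branch down [AND]: one cut set from each child combined → 1 × 1 = 1 cut set(s).
Interlock chain inoperative [AND]: one cut set from each child combined → 1 × 1 = 1 cut set(s).
Vent system down [AND]: one cut set from each child combined → 1 × 1 × 1 = 1 cut set(s).
Temperature loop down [AND]: one cut set from each child combined → 1 × 1 × 1 × 1 = 1 cut set(s).
Quench path lost [OR]: union of children's cut sets → 2 cut set(s).
Chemical batch overheats [OR]: union of children's cut sets → 5 cut set(s).
Minimal cut sets: {#2 agitator degraded, Auxiliary quench valve stuck, Inboard temperature probe malfunctions, Lower controller trips, Lower high-temp switch offline, Outboard rupture disc is inoperative, Redundant jacket pump failed, Trip relay faulted}; {Redundant chilled-water valve trips}; {C coolant supply fails}; {Jacket pump 2 faulted}; {A trip relay 2 faulted}.

5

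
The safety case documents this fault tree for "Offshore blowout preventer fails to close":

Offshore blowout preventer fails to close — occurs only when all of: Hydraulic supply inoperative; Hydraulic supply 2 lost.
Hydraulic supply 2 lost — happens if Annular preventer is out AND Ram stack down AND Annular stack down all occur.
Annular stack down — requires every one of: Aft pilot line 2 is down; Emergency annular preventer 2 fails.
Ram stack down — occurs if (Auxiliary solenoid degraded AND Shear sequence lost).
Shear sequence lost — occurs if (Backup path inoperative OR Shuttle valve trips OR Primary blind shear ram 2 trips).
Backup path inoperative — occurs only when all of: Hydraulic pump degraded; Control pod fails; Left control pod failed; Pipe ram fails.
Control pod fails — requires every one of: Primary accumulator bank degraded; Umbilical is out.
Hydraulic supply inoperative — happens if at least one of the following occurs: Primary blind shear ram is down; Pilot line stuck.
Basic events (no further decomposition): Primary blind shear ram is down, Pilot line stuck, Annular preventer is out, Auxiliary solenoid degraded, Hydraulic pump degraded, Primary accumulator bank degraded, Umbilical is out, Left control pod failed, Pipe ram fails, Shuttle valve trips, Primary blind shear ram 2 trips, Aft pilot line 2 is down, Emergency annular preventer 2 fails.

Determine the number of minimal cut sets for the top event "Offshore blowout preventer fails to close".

6

Hydraulic supply inoperative [OR]: union of children's cut sets → 2 cut set(s).
Control pod fails [AND]: one cut set from each child combined → 1 × 1 = 1 cut set(s).
Backup path inoperative [AND]: one cut set from each child combined → 1 × 1 × 1 × 1 = 1 cut set(s).
Shear sequence lost [OR]: union of children's cut sets → 3 cut set(s).
Ram stack down [AND]: one cut set from each child combined → 1 × 3 = 3 cut set(s).
Annular stack down [AND]: one cut set from each child combined → 1 × 1 = 1 cut set(s).
Hydraulic supply 2 lost [AND]: one cut set from each child combined → 1 × 3 × 1 = 3 cut set(s).
Offshore blowout preventer fails to close [AND]: one cut set from each child combined → 2 × 3 = 6 cut set(s).
Minimal cut sets: {Aft pilot line 2 is down, Annular preventer is out, Auxiliary solenoid degraded, Emergency annular preventer 2 fails, Hydraulic pump degraded, Left control pod failed, Pipe ram fails, Primary accumulator bank degraded, Primary blind shear ram is down, Umbilical is out}; {Aft pilot line 2 is down, Annular preventer is out, Auxiliary solenoid degraded, Emergency annular preventer 2 fails, Primary blind shear ram is down, Shuttle valve trips}; {Aft pilot line 2 is down, Annular preventer is out, Auxiliary solenoid degraded, Emergency annular preventer 2 fails, Primary blind shear ram 2 trips, Primary blind shear ram is down}; {Aft pilot line 2 is down, Annular preventer is out, Auxiliary solenoid degraded, Emergency annular preventer 2 fails, Hydraulic pump degraded, Left control pod failed, Pilot line stuck, Pipe ram fails, Primary accumulator bank degraded, Umbilical is out}; {Aft pilot line 2 is down, Annular preventer is out, Auxiliary solenoid degraded, Emergency annular preventer 2 fails, Pilot line stuck, Shuttle valve trips}; {Aft pilot line 2 is down, Annular preventer is out, Auxiliary solenoid degraded, Emergency annular preventer 2 fails, Pilot line stuck, Primary blind shear ram 2 trips}.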